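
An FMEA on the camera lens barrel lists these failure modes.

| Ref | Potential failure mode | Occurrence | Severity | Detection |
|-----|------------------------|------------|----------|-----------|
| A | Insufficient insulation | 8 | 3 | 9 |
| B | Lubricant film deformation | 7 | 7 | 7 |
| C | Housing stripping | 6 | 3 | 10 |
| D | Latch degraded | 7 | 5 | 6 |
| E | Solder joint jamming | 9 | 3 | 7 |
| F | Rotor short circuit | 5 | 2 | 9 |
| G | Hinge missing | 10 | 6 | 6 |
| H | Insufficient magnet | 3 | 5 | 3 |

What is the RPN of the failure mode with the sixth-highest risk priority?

180

RPN = Severity × Occurrence × Detection:
  A: 3 × 8 × 9 = 216
  B: 7 × 7 × 7 = 343
  C: 3 × 6 × 10 = 180
  D: 5 × 7 × 6 = 210
  E: 3 × 9 × 7 = 189
  F: 2 × 5 × 9 = 90
  G: 6 × 10 × 6 = 360
  H: 5 × 3 × 3 = 45
Sorted descending: 360, 343, 216, 210, 189, 180, 90, 45.
The sixth-highest RPN is 180 (C).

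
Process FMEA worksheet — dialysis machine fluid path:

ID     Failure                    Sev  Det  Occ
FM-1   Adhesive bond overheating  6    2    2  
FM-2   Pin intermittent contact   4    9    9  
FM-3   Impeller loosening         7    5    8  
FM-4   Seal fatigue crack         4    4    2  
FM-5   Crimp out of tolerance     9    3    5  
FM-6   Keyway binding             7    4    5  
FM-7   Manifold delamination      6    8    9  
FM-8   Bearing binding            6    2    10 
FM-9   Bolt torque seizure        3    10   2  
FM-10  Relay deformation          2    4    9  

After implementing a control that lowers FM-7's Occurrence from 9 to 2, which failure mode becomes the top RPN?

RPN = Severity × Occurrence × Detection:
  FM-1: 6 × 2 × 2 = 24
  FM-2: 4 × 9 × 9 = 324
  FM-3: 7 × 8 × 5 = 280
  FM-4: 4 × 2 × 4 = 32
  FM-5: 9 × 5 × 3 = 135
  FM-6: 7 × 5 × 4 = 140
  FM-7: 6 × 9 × 8 = 432
  FM-8: 6 × 10 × 2 = 120
  FM-9: 3 × 2 × 10 = 60
  FM-10: 2 × 9 × 4 = 72
After action: FM-7 → 6 × 2 × 8 = 96.
Revised RPNs: FM-2=324, FM-3=280, FM-6=140, FM-5=135, FM-8=120, FM-7=96, FM-10=72, FM-9=60, FM-4=32, FM-1=24.
Highest is now FM-2 (324).

FM-2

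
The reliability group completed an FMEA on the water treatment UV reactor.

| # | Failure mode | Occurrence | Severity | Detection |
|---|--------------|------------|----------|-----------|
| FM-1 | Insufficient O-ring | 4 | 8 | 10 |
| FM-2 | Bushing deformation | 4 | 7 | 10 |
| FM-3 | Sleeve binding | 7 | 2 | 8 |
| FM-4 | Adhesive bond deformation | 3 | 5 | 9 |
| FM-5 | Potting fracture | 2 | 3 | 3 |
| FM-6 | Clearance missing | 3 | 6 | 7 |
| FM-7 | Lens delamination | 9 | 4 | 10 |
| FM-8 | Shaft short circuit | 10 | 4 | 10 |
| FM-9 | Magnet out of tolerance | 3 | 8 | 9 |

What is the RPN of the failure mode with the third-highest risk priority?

320

RPN = Severity × Occurrence × Detection:
  FM-1: 8 × 4 × 10 = 320
  FM-2: 7 × 4 × 10 = 280
  FM-3: 2 × 7 × 8 = 112
  FM-4: 5 × 3 × 9 = 135
  FM-5: 3 × 2 × 3 = 18
  FM-6: 6 × 3 × 7 = 126
  FM-7: 4 × 9 × 10 = 360
  FM-8: 4 × 10 × 10 = 400
  FM-9: 8 × 3 × 9 = 216
Sorted descending: 400, 360, 320, 280, 216, 135, 126, 112, 18.
The third-highest RPN is 320 (FM-1).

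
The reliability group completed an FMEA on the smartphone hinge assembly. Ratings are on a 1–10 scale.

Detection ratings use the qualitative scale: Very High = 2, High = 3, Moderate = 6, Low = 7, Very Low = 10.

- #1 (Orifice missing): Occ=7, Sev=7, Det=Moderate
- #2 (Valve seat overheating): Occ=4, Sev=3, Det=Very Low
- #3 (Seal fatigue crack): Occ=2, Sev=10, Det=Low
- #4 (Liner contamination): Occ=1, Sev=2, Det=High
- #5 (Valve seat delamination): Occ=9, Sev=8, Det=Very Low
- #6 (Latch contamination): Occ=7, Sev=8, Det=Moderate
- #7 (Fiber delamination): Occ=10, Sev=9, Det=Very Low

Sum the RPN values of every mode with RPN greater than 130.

RPN = Severity × Occurrence × Detection:
  #1: 7 × 7 × 6 = 294
  #2: 3 × 4 × 10 = 120
  #3: 10 × 2 × 7 = 140
  #4: 2 × 1 × 3 = 6
  #5: 8 × 9 × 10 = 720
  #6: 8 × 7 × 6 = 336
  #7: 9 × 10 × 10 = 900
RPN > 130: #1 (294), #3 (140), #5 (720), #6 (336), #7 (900).
Sum: 294 + 140 + 720 + 336 + 900 = 2390.

2390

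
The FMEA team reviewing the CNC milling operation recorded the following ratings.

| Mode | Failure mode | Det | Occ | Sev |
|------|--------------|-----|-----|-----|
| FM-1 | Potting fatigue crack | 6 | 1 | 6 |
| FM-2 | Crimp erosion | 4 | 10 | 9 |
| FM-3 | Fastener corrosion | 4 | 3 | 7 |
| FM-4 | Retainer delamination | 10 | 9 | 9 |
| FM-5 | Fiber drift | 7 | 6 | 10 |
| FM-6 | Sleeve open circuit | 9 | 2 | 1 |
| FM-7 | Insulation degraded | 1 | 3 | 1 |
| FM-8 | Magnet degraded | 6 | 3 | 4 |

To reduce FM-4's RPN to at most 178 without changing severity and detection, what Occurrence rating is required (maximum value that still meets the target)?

FM-4: S=9, O=9, D=10 → current RPN = 810.
Fixed product = 90. Need 90 × O ≤ 178, so O ≤ 178/90 = 1.98.
Maximum integer Occurrence rating = 1 (gives RPN 90; O=2 would give 180 > 178).

1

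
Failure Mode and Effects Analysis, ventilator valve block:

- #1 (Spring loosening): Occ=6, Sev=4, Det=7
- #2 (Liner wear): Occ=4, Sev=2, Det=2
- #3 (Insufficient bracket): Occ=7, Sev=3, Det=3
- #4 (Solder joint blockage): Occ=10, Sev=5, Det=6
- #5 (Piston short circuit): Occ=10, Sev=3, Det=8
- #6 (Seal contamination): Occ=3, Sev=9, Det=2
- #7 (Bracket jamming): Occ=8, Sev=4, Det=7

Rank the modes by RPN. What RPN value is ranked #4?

RPN = Severity × Occurrence × Detection:
  #1: 4 × 6 × 7 = 168
  #2: 2 × 4 × 2 = 16
  #3: 3 × 7 × 3 = 63
  #4: 5 × 10 × 6 = 300
  #5: 3 × 10 × 8 = 240
  #6: 9 × 3 × 2 = 54
  #7: 4 × 8 × 7 = 224
Sorted descending: 300, 240, 224, 168, 63, 54, 16.
The fourth-highest RPN is 168 (#1).

168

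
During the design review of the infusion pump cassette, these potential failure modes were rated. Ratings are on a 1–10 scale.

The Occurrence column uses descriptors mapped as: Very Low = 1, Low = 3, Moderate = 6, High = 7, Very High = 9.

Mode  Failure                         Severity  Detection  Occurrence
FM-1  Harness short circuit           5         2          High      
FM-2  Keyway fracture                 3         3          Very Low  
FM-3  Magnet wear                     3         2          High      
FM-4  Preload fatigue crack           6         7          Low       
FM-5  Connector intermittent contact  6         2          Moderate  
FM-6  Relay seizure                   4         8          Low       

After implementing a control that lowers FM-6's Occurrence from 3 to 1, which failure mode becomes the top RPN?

FM-4

RPN = Severity × Occurrence × Detection:
  FM-1: 5 × 7 × 2 = 70
  FM-2: 3 × 1 × 3 = 9
  FM-3: 3 × 7 × 2 = 42
  FM-4: 6 × 3 × 7 = 126
  FM-5: 6 × 6 × 2 = 72
  FM-6: 4 × 3 × 8 = 96
After action: FM-6 → 4 × 1 × 8 = 32.
Revised RPNs: FM-4=126, FM-5=72, FM-1=70, FM-3=42, FM-6=32, FM-2=9.
Highest is now FM-4 (126).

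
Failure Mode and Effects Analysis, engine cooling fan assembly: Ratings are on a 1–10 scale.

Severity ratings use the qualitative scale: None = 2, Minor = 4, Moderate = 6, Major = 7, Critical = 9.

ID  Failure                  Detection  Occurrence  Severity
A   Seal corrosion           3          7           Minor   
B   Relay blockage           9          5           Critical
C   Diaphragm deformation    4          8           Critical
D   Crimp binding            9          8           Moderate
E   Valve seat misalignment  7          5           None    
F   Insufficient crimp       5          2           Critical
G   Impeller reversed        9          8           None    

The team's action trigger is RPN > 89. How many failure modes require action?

RPN = Severity × Occurrence × Detection:
  A: 4 × 7 × 3 = 84
  B: 9 × 5 × 9 = 405
  C: 9 × 8 × 4 = 288
  D: 6 × 8 × 9 = 432
  E: 2 × 5 × 7 = 70
  F: 9 × 2 × 5 = 90
  G: 2 × 8 × 9 = 144
Modes with RPN > 89: B (405), C (288), D (432), F (90), G (144) → 5.

5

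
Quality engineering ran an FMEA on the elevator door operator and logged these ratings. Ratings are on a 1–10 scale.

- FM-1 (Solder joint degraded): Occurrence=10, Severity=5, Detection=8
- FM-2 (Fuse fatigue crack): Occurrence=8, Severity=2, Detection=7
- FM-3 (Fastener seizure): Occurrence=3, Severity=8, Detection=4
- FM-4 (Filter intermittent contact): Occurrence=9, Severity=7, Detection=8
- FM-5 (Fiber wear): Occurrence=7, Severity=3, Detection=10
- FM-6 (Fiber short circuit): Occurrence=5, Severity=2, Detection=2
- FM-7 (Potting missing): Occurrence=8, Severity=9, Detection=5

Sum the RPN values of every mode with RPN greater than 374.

904

RPN = Severity × Occurrence × Detection:
  FM-1: 5 × 10 × 8 = 400
  FM-2: 2 × 8 × 7 = 112
  FM-3: 8 × 3 × 4 = 96
  FM-4: 7 × 9 × 8 = 504
  FM-5: 3 × 7 × 10 = 210
  FM-6: 2 × 5 × 2 = 20
  FM-7: 9 × 8 × 5 = 360
RPN > 374: FM-1 (400), FM-4 (504).
Sum: 400 + 504 = 904.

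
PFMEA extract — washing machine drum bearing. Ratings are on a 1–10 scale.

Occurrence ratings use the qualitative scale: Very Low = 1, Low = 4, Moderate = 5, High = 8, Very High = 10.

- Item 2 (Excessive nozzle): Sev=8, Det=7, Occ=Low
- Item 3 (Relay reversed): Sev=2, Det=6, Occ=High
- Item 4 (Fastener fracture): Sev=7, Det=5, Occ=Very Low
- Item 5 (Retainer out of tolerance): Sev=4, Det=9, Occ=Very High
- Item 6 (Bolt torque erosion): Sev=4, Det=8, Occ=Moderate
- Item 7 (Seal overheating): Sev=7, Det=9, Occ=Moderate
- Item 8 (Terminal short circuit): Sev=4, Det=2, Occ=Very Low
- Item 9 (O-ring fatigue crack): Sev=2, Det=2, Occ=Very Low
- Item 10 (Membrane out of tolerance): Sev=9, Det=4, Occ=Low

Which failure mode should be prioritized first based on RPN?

RPN = Severity × Occurrence × Detection:
  Item 2: 8 × 4 × 7 = 224
  Item 3: 2 × 8 × 6 = 96
  Item 4: 7 × 1 × 5 = 35
  Item 5: 4 × 10 × 9 = 360
  Item 6: 4 × 5 × 8 = 160
  Item 7: 7 × 5 × 9 = 315
  Item 8: 4 × 1 × 2 = 8
  Item 9: 2 × 1 × 2 = 4
  Item 10: 9 × 4 × 4 = 144
Highest RPN is 360 → Item 5.

Item 5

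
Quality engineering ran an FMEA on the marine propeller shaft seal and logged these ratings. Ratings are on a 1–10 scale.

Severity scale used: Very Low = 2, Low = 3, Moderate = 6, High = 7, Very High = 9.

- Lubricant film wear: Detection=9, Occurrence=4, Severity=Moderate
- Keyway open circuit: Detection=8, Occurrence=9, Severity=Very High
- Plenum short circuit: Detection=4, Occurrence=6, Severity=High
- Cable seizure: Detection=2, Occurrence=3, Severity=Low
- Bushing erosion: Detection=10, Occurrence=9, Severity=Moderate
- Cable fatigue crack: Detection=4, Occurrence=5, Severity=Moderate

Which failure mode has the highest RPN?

Keyway open circuit

RPN = Severity × Occurrence × Detection:
  Lubricant film wear: 6 × 4 × 9 = 216
  Keyway open circuit: 9 × 9 × 8 = 648
  Plenum short circuit: 7 × 6 × 4 = 168
  Cable seizure: 3 × 3 × 2 = 18
  Bushing erosion: 6 × 9 × 10 = 540
  Cable fatigue crack: 6 × 5 × 4 = 120
Highest RPN is 648 → Keyway open circuit.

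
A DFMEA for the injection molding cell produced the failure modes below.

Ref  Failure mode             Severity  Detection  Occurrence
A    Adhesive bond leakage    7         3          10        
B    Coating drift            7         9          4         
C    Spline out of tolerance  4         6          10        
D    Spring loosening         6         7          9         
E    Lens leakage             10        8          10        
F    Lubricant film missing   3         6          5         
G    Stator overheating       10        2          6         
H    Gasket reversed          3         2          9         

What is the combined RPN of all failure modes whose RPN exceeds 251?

RPN = Severity × Occurrence × Detection:
  A: 7 × 10 × 3 = 210
  B: 7 × 4 × 9 = 252
  C: 4 × 10 × 6 = 240
  D: 6 × 9 × 7 = 378
  E: 10 × 10 × 8 = 800
  F: 3 × 5 × 6 = 90
  G: 10 × 6 × 2 = 120
  H: 3 × 9 × 2 = 54
RPN > 251: B (252), D (378), E (800).
Sum: 252 + 378 + 800 = 1430.

1430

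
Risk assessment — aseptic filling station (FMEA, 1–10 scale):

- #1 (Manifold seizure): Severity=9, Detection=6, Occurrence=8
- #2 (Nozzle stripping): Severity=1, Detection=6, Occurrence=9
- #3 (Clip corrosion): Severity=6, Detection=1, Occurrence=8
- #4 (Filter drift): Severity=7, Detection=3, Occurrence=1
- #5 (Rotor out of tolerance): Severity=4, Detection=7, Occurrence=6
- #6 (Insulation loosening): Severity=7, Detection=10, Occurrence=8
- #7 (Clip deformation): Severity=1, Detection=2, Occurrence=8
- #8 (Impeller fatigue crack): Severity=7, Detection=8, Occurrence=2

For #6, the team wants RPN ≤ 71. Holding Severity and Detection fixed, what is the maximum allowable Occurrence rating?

#6: S=7, O=8, D=10 → current RPN = 560.
Fixed product = 70. Need 70 × O ≤ 71, so O ≤ 71/70 = 1.01.
Maximum integer Occurrence rating = 1 (gives RPN 70; O=2 would give 140 > 71).

1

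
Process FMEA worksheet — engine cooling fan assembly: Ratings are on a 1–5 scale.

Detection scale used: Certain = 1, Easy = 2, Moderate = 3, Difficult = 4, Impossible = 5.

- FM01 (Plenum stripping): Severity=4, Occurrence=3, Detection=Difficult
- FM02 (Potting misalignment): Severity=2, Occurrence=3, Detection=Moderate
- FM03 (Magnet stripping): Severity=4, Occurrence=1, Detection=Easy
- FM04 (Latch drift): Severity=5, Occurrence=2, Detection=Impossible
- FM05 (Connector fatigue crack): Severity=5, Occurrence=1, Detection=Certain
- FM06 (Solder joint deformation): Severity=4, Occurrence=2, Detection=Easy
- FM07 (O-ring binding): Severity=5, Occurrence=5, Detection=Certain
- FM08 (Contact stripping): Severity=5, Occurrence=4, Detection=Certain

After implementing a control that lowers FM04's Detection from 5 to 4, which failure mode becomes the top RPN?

FM01

RPN = Severity × Occurrence × Detection:
  FM01: 4 × 3 × 4 = 48
  FM02: 2 × 3 × 3 = 18
  FM03: 4 × 1 × 2 = 8
  FM04: 5 × 2 × 5 = 50
  FM05: 5 × 1 × 1 = 5
  FM06: 4 × 2 × 2 = 16
  FM07: 5 × 5 × 1 = 25
  FM08: 5 × 4 × 1 = 20
After action: FM04 → 5 × 2 × 4 = 40.
Revised RPNs: FM01=48, FM04=40, FM07=25, FM08=20, FM02=18, FM06=16, FM03=8, FM05=5.
Highest is now FM01 (48).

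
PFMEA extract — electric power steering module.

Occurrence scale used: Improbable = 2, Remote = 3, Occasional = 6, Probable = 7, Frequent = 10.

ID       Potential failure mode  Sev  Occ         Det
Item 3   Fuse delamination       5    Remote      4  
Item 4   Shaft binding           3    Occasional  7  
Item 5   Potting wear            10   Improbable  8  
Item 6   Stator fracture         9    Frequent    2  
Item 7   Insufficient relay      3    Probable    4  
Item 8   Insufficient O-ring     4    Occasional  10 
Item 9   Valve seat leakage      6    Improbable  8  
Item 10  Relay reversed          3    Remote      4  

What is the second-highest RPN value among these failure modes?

RPN = Severity × Occurrence × Detection:
  Item 3: 5 × 3 × 4 = 60
  Item 4: 3 × 6 × 7 = 126
  Item 5: 10 × 2 × 8 = 160
  Item 6: 9 × 10 × 2 = 180
  Item 7: 3 × 7 × 4 = 84
  Item 8: 4 × 6 × 10 = 240
  Item 9: 6 × 2 × 8 = 96
  Item 10: 3 × 3 × 4 = 36
Sorted descending: 240, 180, 160, 126, 96, 84, 60, 36.
The second-highest RPN is 180 (Item 6).

180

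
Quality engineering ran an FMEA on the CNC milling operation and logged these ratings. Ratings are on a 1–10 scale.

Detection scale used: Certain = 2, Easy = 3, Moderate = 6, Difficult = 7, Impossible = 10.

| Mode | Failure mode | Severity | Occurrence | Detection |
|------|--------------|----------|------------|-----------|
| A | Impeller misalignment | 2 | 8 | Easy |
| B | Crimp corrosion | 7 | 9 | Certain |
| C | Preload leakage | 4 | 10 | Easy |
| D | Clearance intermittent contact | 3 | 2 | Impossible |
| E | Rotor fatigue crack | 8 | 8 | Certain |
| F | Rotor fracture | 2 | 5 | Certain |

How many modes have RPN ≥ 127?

1

RPN = Severity × Occurrence × Detection:
  A: 2 × 8 × 3 = 48
  B: 7 × 9 × 2 = 126
  C: 4 × 10 × 3 = 120
  D: 3 × 2 × 10 = 60
  E: 8 × 8 × 2 = 128
  F: 2 × 5 × 2 = 20
Modes with RPN ≥ 127: E (128) → 1.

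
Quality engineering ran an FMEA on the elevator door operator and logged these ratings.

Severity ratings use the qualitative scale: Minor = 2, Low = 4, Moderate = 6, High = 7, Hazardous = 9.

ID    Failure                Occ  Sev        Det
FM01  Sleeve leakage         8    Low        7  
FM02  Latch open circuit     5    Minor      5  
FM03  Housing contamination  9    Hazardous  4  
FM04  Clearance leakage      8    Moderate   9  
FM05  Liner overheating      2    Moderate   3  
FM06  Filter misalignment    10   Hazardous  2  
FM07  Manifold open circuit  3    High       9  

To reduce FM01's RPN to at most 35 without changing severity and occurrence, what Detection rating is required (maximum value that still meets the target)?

1

FM01: S=4, O=8, D=7 → current RPN = 224.
Fixed product = 32. Need 32 × D ≤ 35, so D ≤ 35/32 = 1.09.
Maximum integer Detection rating = 1 (gives RPN 32; D=2 would give 64 > 35).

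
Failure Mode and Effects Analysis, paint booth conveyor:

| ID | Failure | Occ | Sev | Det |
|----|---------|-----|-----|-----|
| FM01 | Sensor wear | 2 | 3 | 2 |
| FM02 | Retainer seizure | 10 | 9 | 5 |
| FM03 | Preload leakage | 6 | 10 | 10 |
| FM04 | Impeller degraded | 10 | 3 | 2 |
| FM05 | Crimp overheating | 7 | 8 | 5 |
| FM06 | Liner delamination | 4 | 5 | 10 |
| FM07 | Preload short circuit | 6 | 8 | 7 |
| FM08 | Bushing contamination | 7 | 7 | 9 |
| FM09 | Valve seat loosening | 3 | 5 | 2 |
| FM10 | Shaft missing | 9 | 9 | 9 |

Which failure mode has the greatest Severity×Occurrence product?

FM02

Criticality = Severity × Occurrence:
  FM01: 3 × 2 = 6
  FM02: 9 × 10 = 90
  FM03: 10 × 6 = 60
  FM04: 3 × 10 = 30
  FM05: 8 × 7 = 56
  FM06: 5 × 4 = 20
  FM07: 8 × 6 = 48
  FM08: 7 × 7 = 49
  FM09: 5 × 3 = 15
  FM10: 9 × 9 = 81
Highest criticality is 90 → FM02.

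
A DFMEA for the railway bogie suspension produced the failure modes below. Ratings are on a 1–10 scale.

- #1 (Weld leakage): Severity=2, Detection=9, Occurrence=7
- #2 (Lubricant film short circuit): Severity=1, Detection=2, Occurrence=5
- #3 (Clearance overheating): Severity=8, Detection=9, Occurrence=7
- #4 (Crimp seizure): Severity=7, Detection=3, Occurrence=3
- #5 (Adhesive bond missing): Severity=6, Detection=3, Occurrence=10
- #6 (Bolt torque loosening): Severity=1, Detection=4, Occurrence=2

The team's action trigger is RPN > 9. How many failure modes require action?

RPN = Severity × Occurrence × Detection:
  #1: 2 × 7 × 9 = 126
  #2: 1 × 5 × 2 = 10
  #3: 8 × 7 × 9 = 504
  #4: 7 × 3 × 3 = 63
  #5: 6 × 10 × 3 = 180
  #6: 1 × 2 × 4 = 8
Modes with RPN > 9: #1 (126), #2 (10), #3 (504), #4 (63), #5 (180) → 5.

5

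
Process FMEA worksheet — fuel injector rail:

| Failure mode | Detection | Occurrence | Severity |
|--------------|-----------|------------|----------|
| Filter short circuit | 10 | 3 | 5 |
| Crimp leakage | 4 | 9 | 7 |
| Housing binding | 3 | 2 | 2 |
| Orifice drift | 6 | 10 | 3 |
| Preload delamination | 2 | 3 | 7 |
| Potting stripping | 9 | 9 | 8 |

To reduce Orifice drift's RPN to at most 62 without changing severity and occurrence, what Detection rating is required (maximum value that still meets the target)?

2

Orifice drift: S=3, O=10, D=6 → current RPN = 180.
Fixed product = 30. Need 30 × D ≤ 62, so D ≤ 62/30 = 2.07.
Maximum integer Detection rating = 2 (gives RPN 60; D=3 would give 90 > 62).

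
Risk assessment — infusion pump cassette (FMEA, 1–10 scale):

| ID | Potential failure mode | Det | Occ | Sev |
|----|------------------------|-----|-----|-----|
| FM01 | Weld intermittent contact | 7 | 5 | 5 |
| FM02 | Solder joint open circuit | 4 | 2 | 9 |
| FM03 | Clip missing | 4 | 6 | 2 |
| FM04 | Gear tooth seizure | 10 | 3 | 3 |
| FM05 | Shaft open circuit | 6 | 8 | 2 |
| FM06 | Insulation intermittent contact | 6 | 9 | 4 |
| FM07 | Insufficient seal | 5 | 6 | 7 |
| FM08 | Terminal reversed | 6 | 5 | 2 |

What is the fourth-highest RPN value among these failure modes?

RPN = Severity × Occurrence × Detection:
  FM01: 5 × 5 × 7 = 175
  FM02: 9 × 2 × 4 = 72
  FM03: 2 × 6 × 4 = 48
  FM04: 3 × 3 × 10 = 90
  FM05: 2 × 8 × 6 = 96
  FM06: 4 × 9 × 6 = 216
  FM07: 7 × 6 × 5 = 210
  FM08: 2 × 5 × 6 = 60
Sorted descending: 216, 210, 175, 96, 90, 72, 60, 48.
The fourth-highest RPN is 96 (FM05).

96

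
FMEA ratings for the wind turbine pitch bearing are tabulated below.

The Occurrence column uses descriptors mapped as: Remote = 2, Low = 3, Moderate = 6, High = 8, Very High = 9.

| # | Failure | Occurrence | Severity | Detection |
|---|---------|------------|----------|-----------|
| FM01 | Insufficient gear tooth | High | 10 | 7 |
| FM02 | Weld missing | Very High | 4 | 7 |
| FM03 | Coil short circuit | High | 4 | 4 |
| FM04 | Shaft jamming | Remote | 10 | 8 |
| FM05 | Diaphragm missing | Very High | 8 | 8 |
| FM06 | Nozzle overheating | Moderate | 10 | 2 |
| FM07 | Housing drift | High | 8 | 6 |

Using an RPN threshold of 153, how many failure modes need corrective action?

RPN = Severity × Occurrence × Detection:
  FM01: 10 × 8 × 7 = 560
  FM02: 4 × 9 × 7 = 252
  FM03: 4 × 8 × 4 = 128
  FM04: 10 × 2 × 8 = 160
  FM05: 8 × 9 × 8 = 576
  FM06: 10 × 6 × 2 = 120
  FM07: 8 × 8 × 6 = 384
Modes with RPN ≥ 153: FM01 (560), FM02 (252), FM04 (160), FM05 (576), FM07 (384) → 5.

5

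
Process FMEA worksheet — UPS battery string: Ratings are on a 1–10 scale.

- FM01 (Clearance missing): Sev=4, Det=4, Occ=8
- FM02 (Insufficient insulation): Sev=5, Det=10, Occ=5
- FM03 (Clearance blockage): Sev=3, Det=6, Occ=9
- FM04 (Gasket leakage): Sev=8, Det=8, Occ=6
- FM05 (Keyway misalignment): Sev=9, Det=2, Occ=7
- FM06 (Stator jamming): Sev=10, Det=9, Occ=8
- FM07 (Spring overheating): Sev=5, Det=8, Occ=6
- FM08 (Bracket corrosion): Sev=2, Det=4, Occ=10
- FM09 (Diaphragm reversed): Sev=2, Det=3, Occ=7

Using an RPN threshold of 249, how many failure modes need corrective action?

3

RPN = Severity × Occurrence × Detection:
  FM01: 4 × 8 × 4 = 128
  FM02: 5 × 5 × 10 = 250
  FM03: 3 × 9 × 6 = 162
  FM04: 8 × 6 × 8 = 384
  FM05: 9 × 7 × 2 = 126
  FM06: 10 × 8 × 9 = 720
  FM07: 5 × 6 × 8 = 240
  FM08: 2 × 10 × 4 = 80
  FM09: 2 × 7 × 3 = 42
Modes with RPN ≥ 249: FM02 (250), FM04 (384), FM06 (720) → 3.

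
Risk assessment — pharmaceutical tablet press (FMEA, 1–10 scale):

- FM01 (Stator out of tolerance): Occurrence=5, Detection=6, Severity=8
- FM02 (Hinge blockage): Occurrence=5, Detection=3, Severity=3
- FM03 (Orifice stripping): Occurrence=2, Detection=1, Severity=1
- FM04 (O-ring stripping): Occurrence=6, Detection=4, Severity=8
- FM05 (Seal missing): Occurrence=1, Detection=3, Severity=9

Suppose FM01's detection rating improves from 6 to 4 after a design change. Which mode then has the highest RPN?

FM04

RPN = Severity × Occurrence × Detection:
  FM01: 8 × 5 × 6 = 240
  FM02: 3 × 5 × 3 = 45
  FM03: 1 × 2 × 1 = 2
  FM04: 8 × 6 × 4 = 192
  FM05: 9 × 1 × 3 = 27
After action: FM01 → 8 × 5 × 4 = 160.
Revised RPNs: FM04=192, FM01=160, FM02=45, FM05=27, FM03=2.
Highest is now FM04 (192).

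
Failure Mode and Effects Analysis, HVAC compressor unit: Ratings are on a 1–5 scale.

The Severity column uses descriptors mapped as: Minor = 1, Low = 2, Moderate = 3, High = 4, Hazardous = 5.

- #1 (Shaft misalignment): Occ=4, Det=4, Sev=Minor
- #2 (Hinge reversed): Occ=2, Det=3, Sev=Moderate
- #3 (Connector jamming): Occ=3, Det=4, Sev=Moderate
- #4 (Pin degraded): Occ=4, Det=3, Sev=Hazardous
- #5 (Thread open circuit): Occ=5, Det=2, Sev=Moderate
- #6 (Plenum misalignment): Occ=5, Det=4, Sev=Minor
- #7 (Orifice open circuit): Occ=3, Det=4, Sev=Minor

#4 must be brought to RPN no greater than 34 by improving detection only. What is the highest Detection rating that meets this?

#4: S=5, O=4, D=3 → current RPN = 60.
Fixed product = 20. Need 20 × D ≤ 34, so D ≤ 34/20 = 1.70.
Maximum integer Detection rating = 1 (gives RPN 20; D=2 would give 40 > 34).

1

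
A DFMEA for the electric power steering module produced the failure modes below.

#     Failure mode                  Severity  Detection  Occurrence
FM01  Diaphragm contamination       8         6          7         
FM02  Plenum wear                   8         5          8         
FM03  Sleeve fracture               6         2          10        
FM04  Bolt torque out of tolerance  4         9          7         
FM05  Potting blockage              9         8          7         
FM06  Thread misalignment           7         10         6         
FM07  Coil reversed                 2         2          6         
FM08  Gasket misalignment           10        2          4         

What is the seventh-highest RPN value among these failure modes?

80

RPN = Severity × Occurrence × Detection:
  FM01: 8 × 7 × 6 = 336
  FM02: 8 × 8 × 5 = 320
  FM03: 6 × 10 × 2 = 120
  FM04: 4 × 7 × 9 = 252
  FM05: 9 × 7 × 8 = 504
  FM06: 7 × 6 × 10 = 420
  FM07: 2 × 6 × 2 = 24
  FM08: 10 × 4 × 2 = 80
Sorted descending: 504, 420, 336, 320, 252, 120, 80, 24.
The seventh-highest RPN is 80 (FM08).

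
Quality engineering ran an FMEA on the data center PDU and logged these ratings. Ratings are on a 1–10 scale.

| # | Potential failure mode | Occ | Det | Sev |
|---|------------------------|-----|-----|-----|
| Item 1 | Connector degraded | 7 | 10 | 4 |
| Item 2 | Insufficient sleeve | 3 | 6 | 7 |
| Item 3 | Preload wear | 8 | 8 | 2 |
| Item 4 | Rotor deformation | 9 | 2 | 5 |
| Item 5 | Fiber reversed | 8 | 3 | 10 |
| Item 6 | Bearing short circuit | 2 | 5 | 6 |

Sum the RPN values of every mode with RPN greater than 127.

RPN = Severity × Occurrence × Detection:
  Item 1: 4 × 7 × 10 = 280
  Item 2: 7 × 3 × 6 = 126
  Item 3: 2 × 8 × 8 = 128
  Item 4: 5 × 9 × 2 = 90
  Item 5: 10 × 8 × 3 = 240
  Item 6: 6 × 2 × 5 = 60
RPN > 127: Item 1 (280), Item 3 (128), Item 5 (240).
Sum: 280 + 128 + 240 = 648.

648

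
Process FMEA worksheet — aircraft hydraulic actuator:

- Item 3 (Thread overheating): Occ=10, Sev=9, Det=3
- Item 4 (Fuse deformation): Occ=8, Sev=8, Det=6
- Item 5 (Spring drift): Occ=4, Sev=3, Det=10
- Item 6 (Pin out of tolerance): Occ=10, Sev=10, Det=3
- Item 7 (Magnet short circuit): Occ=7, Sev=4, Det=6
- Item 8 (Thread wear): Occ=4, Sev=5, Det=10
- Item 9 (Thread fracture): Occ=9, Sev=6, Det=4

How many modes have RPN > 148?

6

RPN = Severity × Occurrence × Detection:
  Item 3: 9 × 10 × 3 = 270
  Item 4: 8 × 8 × 6 = 384
  Item 5: 3 × 4 × 10 = 120
  Item 6: 10 × 10 × 3 = 300
  Item 7: 4 × 7 × 6 = 168
  Item 8: 5 × 4 × 10 = 200
  Item 9: 6 × 9 × 4 = 216
Modes with RPN > 148: Item 3 (270), Item 4 (384), Item 6 (300), Item 7 (168), Item 8 (200), Item 9 (216) → 6.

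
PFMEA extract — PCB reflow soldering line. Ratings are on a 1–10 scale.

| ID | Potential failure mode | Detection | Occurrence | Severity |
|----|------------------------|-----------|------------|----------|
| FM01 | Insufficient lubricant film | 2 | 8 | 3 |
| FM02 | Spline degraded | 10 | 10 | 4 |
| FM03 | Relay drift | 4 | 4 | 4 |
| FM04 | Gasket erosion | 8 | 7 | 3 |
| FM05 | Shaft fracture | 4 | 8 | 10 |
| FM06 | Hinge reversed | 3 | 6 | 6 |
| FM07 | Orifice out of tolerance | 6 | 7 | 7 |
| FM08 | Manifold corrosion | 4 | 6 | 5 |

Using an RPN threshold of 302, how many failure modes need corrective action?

2

RPN = Severity × Occurrence × Detection:
  FM01: 3 × 8 × 2 = 48
  FM02: 4 × 10 × 10 = 400
  FM03: 4 × 4 × 4 = 64
  FM04: 3 × 7 × 8 = 168
  FM05: 10 × 8 × 4 = 320
  FM06: 6 × 6 × 3 = 108
  FM07: 7 × 7 × 6 = 294
  FM08: 5 × 6 × 4 = 120
Modes with RPN ≥ 302: FM02 (400), FM05 (320) → 2.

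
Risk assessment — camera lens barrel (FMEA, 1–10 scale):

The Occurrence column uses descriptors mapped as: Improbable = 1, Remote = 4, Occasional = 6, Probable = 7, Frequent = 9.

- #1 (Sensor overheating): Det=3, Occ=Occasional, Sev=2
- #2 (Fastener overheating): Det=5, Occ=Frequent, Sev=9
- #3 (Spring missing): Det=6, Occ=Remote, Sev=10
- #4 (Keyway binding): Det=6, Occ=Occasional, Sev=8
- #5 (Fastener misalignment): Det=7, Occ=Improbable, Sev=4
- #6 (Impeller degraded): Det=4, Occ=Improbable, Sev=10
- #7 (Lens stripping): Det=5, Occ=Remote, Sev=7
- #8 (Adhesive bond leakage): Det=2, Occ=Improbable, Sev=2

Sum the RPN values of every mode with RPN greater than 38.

1113

RPN = Severity × Occurrence × Detection:
  #1: 2 × 6 × 3 = 36
  #2: 9 × 9 × 5 = 405
  #3: 10 × 4 × 6 = 240
  #4: 8 × 6 × 6 = 288
  #5: 4 × 1 × 7 = 28
  #6: 10 × 1 × 4 = 40
  #7: 7 × 4 × 5 = 140
  #8: 2 × 1 × 2 = 4
RPN > 38: #2 (405), #3 (240), #4 (288), #6 (40), #7 (140).
Sum: 405 + 240 + 288 + 40 + 140 = 1113.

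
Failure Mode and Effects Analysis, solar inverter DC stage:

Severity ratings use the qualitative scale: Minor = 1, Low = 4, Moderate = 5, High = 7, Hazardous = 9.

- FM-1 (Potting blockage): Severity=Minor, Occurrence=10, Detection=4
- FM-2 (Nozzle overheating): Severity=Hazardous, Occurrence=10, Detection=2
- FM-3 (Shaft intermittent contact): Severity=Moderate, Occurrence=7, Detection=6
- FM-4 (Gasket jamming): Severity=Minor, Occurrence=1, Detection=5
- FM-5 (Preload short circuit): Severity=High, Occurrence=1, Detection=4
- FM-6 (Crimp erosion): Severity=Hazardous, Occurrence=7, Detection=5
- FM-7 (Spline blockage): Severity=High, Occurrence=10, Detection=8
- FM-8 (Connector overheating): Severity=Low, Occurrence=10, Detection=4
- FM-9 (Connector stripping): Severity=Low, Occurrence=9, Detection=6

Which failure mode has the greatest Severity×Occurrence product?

FM-2

Criticality = Severity × Occurrence:
  FM-1: 1 × 10 = 10
  FM-2: 9 × 10 = 90
  FM-3: 5 × 7 = 35
  FM-4: 1 × 1 = 1
  FM-5: 7 × 1 = 7
  FM-6: 9 × 7 = 63
  FM-7: 7 × 10 = 70
  FM-8: 4 × 10 = 40
  FM-9: 4 × 9 = 36
Highest criticality is 90 → FM-2.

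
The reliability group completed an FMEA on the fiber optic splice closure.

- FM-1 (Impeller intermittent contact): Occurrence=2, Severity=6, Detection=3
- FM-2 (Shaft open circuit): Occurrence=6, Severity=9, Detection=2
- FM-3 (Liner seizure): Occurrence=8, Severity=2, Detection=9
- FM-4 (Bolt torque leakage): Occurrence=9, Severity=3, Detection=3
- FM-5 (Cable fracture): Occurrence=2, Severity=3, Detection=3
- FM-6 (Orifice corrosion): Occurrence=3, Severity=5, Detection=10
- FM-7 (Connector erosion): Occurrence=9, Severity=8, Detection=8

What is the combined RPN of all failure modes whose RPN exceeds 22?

1095

RPN = Severity × Occurrence × Detection:
  FM-1: 6 × 2 × 3 = 36
  FM-2: 9 × 6 × 2 = 108
  FM-3: 2 × 8 × 9 = 144
  FM-4: 3 × 9 × 3 = 81
  FM-5: 3 × 2 × 3 = 18
  FM-6: 5 × 3 × 10 = 150
  FM-7: 8 × 9 × 8 = 576
RPN > 22: FM-1 (36), FM-2 (108), FM-3 (144), FM-4 (81), FM-6 (150), FM-7 (576).
Sum: 36 + 108 + 144 + 81 + 150 + 576 = 1095.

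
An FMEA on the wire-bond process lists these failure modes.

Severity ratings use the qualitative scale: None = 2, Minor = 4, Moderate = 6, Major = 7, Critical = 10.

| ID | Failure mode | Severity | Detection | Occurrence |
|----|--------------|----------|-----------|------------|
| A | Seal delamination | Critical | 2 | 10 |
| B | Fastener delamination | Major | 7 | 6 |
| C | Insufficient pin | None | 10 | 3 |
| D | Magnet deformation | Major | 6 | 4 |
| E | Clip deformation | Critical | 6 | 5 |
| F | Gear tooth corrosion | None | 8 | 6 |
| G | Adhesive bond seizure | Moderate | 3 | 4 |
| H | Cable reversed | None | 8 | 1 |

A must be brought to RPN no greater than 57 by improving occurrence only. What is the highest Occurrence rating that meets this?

A: S=10, O=10, D=2 → current RPN = 200.
Fixed product = 20. Need 20 × O ≤ 57, so O ≤ 57/20 = 2.85.
Maximum integer Occurrence rating = 2 (gives RPN 40; O=3 would give 60 > 57).

2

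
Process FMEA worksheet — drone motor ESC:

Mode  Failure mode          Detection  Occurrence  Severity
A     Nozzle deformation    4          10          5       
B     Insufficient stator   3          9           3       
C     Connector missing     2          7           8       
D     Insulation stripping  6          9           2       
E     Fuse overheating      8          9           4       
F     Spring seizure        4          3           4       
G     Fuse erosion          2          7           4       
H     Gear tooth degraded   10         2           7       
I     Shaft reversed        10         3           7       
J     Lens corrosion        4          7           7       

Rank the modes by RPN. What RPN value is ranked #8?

RPN = Severity × Occurrence × Detection:
  A: 5 × 10 × 4 = 200
  B: 3 × 9 × 3 = 81
  C: 8 × 7 × 2 = 112
  D: 2 × 9 × 6 = 108
  E: 4 × 9 × 8 = 288
  F: 4 × 3 × 4 = 48
  G: 4 × 7 × 2 = 56
  H: 7 × 2 × 10 = 140
  I: 7 × 3 × 10 = 210
  J: 7 × 7 × 4 = 196
Sorted descending: 288, 210, 200, 196, 140, 112, 108, 81, 56, 48.
The eighth-highest RPN is 81 (B).

81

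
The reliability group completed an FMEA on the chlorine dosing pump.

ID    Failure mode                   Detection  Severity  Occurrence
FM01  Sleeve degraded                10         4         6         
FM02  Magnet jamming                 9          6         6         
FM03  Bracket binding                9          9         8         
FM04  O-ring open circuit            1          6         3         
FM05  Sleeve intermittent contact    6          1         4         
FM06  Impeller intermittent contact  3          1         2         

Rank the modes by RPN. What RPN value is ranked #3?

RPN = Severity × Occurrence × Detection:
  FM01: 4 × 6 × 10 = 240
  FM02: 6 × 6 × 9 = 324
  FM03: 9 × 8 × 9 = 648
  FM04: 6 × 3 × 1 = 18
  FM05: 1 × 4 × 6 = 24
  FM06: 1 × 2 × 3 = 6
Sorted descending: 648, 324, 240, 24, 18, 6.
The third-highest RPN is 240 (FM01).

240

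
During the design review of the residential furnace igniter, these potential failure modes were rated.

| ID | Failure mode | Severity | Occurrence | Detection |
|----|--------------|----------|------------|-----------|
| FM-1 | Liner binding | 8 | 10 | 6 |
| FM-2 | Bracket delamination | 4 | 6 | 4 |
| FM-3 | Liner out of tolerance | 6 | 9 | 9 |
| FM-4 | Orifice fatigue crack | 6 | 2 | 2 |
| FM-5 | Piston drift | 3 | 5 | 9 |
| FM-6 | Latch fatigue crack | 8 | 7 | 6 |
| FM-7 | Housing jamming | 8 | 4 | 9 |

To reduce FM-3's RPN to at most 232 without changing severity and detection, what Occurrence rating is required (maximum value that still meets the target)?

4

FM-3: S=6, O=9, D=9 → current RPN = 486.
Fixed product = 54. Need 54 × O ≤ 232, so O ≤ 232/54 = 4.30.
Maximum integer Occurrence rating = 4 (gives RPN 216; O=5 would give 270 > 232).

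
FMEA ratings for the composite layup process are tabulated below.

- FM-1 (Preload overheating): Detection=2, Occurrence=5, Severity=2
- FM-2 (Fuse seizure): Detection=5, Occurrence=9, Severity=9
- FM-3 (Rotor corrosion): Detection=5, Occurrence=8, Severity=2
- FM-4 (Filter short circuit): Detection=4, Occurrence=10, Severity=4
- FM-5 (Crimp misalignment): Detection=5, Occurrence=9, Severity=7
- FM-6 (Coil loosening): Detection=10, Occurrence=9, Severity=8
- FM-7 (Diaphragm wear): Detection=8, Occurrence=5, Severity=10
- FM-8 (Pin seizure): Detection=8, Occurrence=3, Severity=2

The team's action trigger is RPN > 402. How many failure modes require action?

RPN = Severity × Occurrence × Detection:
  FM-1: 2 × 5 × 2 = 20
  FM-2: 9 × 9 × 5 = 405
  FM-3: 2 × 8 × 5 = 80
  FM-4: 4 × 10 × 4 = 160
  FM-5: 7 × 9 × 5 = 315
  FM-6: 8 × 9 × 10 = 720
  FM-7: 10 × 5 × 8 = 400
  FM-8: 2 × 3 × 8 = 48
Modes with RPN > 402: FM-2 (405), FM-6 (720) → 2.

2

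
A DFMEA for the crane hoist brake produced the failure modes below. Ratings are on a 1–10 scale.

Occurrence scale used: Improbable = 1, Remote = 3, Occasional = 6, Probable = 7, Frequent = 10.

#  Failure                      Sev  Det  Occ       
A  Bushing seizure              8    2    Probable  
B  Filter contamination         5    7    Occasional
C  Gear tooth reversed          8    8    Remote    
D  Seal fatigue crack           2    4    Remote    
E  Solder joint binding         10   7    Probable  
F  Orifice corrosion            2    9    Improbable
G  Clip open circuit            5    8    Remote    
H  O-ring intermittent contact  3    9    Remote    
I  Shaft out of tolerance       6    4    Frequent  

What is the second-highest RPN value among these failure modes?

RPN = Severity × Occurrence × Detection:
  A: 8 × 7 × 2 = 112
  B: 5 × 6 × 7 = 210
  C: 8 × 3 × 8 = 192
  D: 2 × 3 × 4 = 24
  E: 10 × 7 × 7 = 490
  F: 2 × 1 × 9 = 18
  G: 5 × 3 × 8 = 120
  H: 3 × 3 × 9 = 81
  I: 6 × 10 × 4 = 240
Sorted descending: 490, 240, 210, 192, 120, 112, 81, 24, 18.
The second-highest RPN is 240 (I).

240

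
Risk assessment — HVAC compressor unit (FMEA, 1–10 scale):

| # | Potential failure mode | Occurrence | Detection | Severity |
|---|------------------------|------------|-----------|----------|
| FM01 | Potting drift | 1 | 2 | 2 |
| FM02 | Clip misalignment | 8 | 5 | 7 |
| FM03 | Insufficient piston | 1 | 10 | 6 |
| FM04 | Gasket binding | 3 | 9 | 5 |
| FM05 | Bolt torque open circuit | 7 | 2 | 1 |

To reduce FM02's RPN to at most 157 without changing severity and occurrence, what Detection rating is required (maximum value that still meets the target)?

2

FM02: S=7, O=8, D=5 → current RPN = 280.
Fixed product = 56. Need 56 × D ≤ 157, so D ≤ 157/56 = 2.80.
Maximum integer Detection rating = 2 (gives RPN 112; D=3 would give 168 > 157).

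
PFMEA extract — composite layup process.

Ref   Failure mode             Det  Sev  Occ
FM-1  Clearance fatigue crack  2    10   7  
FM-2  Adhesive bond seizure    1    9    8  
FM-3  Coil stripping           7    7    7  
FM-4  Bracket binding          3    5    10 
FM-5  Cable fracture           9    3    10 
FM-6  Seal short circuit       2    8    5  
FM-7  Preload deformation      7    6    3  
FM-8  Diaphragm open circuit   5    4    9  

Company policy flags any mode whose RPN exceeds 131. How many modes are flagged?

5

RPN = Severity × Occurrence × Detection:
  FM-1: 10 × 7 × 2 = 140
  FM-2: 9 × 8 × 1 = 72
  FM-3: 7 × 7 × 7 = 343
  FM-4: 5 × 10 × 3 = 150
  FM-5: 3 × 10 × 9 = 270
  FM-6: 8 × 5 × 2 = 80
  FM-7: 6 × 3 × 7 = 126
  FM-8: 4 × 9 × 5 = 180
Modes with RPN > 131: FM-1 (140), FM-3 (343), FM-4 (150), FM-5 (270), FM-8 (180) → 5.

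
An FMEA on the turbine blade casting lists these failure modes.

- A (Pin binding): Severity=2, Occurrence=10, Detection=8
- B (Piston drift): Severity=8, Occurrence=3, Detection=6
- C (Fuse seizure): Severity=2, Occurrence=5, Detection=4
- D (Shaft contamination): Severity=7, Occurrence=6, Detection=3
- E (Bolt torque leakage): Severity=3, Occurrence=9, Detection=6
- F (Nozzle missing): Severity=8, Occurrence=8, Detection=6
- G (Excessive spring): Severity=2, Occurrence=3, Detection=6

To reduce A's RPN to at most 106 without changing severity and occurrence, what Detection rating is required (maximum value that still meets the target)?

5

A: S=2, O=10, D=8 → current RPN = 160.
Fixed product = 20. Need 20 × D ≤ 106, so D ≤ 106/20 = 5.30.
Maximum integer Detection rating = 5 (gives RPN 100; D=6 would give 120 > 106).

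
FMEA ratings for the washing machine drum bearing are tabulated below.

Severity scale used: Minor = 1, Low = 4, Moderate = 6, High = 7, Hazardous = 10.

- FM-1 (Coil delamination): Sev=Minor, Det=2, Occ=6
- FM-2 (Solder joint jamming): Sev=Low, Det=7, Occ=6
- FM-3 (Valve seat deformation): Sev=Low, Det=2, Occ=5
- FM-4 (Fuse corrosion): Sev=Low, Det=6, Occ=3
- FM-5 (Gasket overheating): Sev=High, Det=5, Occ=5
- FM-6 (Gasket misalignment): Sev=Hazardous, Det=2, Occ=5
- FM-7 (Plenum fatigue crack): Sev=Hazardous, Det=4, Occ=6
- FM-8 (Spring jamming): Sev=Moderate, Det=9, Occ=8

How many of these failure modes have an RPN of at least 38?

RPN = Severity × Occurrence × Detection:
  FM-1: 1 × 6 × 2 = 12
  FM-2: 4 × 6 × 7 = 168
  FM-3: 4 × 5 × 2 = 40
  FM-4: 4 × 3 × 6 = 72
  FM-5: 7 × 5 × 5 = 175
  FM-6: 10 × 5 × 2 = 100
  FM-7: 10 × 6 × 4 = 240
  FM-8: 6 × 8 × 9 = 432
Modes with RPN ≥ 38: FM-2 (168), FM-3 (40), FM-4 (72), FM-5 (175), FM-6 (100), FM-7 (240), FM-8 (432) → 7.

7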